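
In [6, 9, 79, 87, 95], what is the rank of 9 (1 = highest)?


Sort descending: [95, 87, 79, 9, 6]
Find 9 in the sorted list.
9 is at position 4.
Final answer: 4


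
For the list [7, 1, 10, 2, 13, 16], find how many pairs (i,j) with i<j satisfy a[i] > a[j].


For each element, count the later elements that are smaller than it:
  7 (index 0): smaller elements after it = [1, 2] -> 2
  1 (index 1): smaller elements after it = [] -> 0
  10 (index 2): smaller elements after it = [2] -> 1
  2 (index 3): smaller elements after it = [] -> 0
  13 (index 4): smaller elements after it = [] -> 0
Total inversions = 2 + 0 + 1 + 0 + 0 = 3
Final answer: 3


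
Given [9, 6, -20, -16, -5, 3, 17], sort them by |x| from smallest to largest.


Compute absolute values:
  |9| = 9
  |6| = 6
  |-20| = 20
  |-16| = 16
  |-5| = 5
  |3| = 3
  |17| = 17
Absolute values in increasing order: 3 < 5 < 6 < 9 < 16 < 17 < 20
Listing the original numbers in that order gives the answer.
Final answer: [3, -5, 6, 9, -16, 17, -20]


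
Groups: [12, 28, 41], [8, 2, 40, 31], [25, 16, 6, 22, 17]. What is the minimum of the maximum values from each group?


Find max of each group:
  Group 1: [12, 28, 41] -> max = 41
  Group 2: [8, 2, 40, 31] -> max = 40
  Group 3: [25, 16, 6, 22, 17] -> max = 25
Maxes: [41, 40, 25]
Minimum of maxes = 25
Final answer: 25


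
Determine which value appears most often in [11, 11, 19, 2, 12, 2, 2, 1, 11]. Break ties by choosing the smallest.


Count the frequency of each value:
  1 appears 1 time(s)
  2 appears 3 time(s)
  11 appears 3 time(s)
  12 appears 1 time(s)
  19 appears 1 time(s)
Maximum frequency is 3.
Values reaching that frequency: [2, 11]; the smallest is 2.
Final answer: 2


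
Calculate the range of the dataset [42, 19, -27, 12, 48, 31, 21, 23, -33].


Maximum value: 48
Minimum value: -33
Range = 48 - (-33) = 81
Final answer: 81


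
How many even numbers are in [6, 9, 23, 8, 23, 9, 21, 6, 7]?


Check each element:
  6 is even
  9 is odd
  23 is odd
  8 is even
  23 is odd
  9 is odd
  21 is odd
  6 is even
  7 is odd
Evens: [6, 8, 6]
Count of evens = 3
Final answer: 3


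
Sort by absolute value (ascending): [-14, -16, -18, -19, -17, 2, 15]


Compute absolute values:
  |-14| = 14
  |-16| = 16
  |-18| = 18
  |-19| = 19
  |-17| = 17
  |2| = 2
  |15| = 15
Absolute values in increasing order: 2 < 14 < 15 < 16 < 17 < 18 < 19
Listing the original numbers in that order gives the answer.
Final answer: [2, -14, 15, -16, -17, -18, -19]


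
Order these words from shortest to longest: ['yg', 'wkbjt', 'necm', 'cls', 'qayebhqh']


Compute lengths:
  'yg' has length 2
  'wkbjt' has length 5
  'necm' has length 4
  'cls' has length 3
  'qayebhqh' has length 8
Lengths in increasing order: 2 < 3 < 4 < 5 < 8
Listing the words in that order gives the answer.
Final answer: ['yg', 'cls', 'necm', 'wkbjt', 'qayebhqh']


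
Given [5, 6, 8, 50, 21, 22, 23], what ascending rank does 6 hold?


Sort ascending: [5, 6, 8, 21, 22, 23, 50]
Find 6 in the sorted list.
6 is at position 2 (1-indexed).
Final answer: 2


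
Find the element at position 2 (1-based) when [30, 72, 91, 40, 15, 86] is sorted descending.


Sort descending: [91, 86, 72, 40, 30, 15]
The 2nd element (1-indexed) is at index 1.
Value = 86
Final answer: 86


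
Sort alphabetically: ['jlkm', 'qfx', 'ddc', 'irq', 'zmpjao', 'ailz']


Compare strings character by character (the first differing letter decides):
  'ailz' < 'ddc' since 'a' < 'd' at position 1
  'ddc' < 'irq' since 'd' < 'i' at position 1
  'irq' < 'jlkm' since 'i' < 'j' at position 1
  'jlkm' < 'qfx' since 'j' < 'q' at position 1
  'qfx' < 'zmpjao' since 'q' < 'z' at position 1
Chaining these comparisons gives the alphabetical order.
Final answer: ['ailz', 'ddc', 'irq', 'jlkm', 'qfx', 'zmpjao']


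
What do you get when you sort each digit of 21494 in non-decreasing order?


The number 21494 has digits: 2, 1, 4, 9, 4
Sorted: 1, 2, 4, 4, 9
Joining the sorted digits gives the result.
Final answer: 12449


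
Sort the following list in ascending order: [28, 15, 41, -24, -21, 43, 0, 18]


Original list: [28, 15, 41, -24, -21, 43, 0, 18]
Repeatedly take the smallest remaining element:
  Remaining [28, 15, 41, -24, -21, 43, 0, 18] -> smallest is -24
  Remaining [28, 15, 41, -21, 43, 0, 18] -> smallest is -21
  Remaining [28, 15, 41, 43, 0, 18] -> smallest is 0
  Remaining [28, 15, 41, 43, 18] -> smallest is 15
  Remaining [28, 41, 43, 18] -> smallest is 18
  Remaining [28, 41, 43] -> smallest is 28
  Remaining [41, 43] -> smallest is 41
  Remaining [43] -> smallest is 43
Collecting the picks in order gives the sorted list.
Final answer: [-24, -21, 0, 15, 18, 28, 41, 43]


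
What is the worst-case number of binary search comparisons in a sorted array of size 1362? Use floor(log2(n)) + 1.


Binary search halves the search space each step.
Maximum comparisons = floor(log2(1362)) + 1
log2(1362) = 10.4115
floor(log2(1362)) = 10, so 10 + 1 = 11
Final answer: 11


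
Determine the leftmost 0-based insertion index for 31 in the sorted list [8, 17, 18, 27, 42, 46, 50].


List is sorted: [8, 17, 18, 27, 42, 46, 50]
We need the leftmost position where 31 can be inserted, i.e. the first index whose element is >= 31 (or the end of the list if none is).
Binary search with low=0, high=7 (0-based indices):
  low=0, high=7, mid=3: a[3]=27 < 31, so low = 4
  low=4, high=7, mid=5: a[5]=46 >= 31, so high = 5
  low=4, high=5, mid=4: a[4]=42 >= 31, so high = 4
Now low = high = 4, so the insertion index is 4.
Final answer: 4


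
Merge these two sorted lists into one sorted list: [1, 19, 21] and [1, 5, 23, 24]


List A: [1, 19, 21]
List B: [1, 5, 23, 24]
Repeatedly compare the front elements and take the smaller:
  1 vs 1 -> take 1
  19 vs 1 -> take 1
  19 vs 5 -> take 5
  19 vs 23 -> take 19
  21 vs 23 -> take 21
  A is exhausted; append the rest of B: [23, 24]
Final answer: [1, 1, 5, 19, 21, 23, 24]


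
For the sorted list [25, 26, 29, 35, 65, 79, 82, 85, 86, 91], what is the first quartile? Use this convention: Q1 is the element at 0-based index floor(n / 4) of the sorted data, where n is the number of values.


The list has n = 10 elements.
Q1 index = floor(10 / 4) = floor(2.5) = 2
Counting from index 0 in the sorted data, the element at index 2 is 29.
Final answer: 29


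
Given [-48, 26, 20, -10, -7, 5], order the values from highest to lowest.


Original list: [-48, 26, 20, -10, -7, 5]
Repeatedly take the largest remaining element:
  Remaining [-48, 26, 20, -10, -7, 5] -> largest is 26
  Remaining [-48, 20, -10, -7, 5] -> largest is 20
  Remaining [-48, -10, -7, 5] -> largest is 5
  Remaining [-48, -10, -7] -> largest is -7
  Remaining [-48, -10] -> largest is -10
  Remaining [-48] -> largest is -48
Collecting the picks in order gives the descending list.
Final answer: [26, 20, 5, -7, -10, -48]


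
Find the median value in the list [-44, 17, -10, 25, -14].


First, sort the list: [-44, -14, -10, 17, 25]
The list has 5 elements (odd count).
The middle index is 2 (0-based), and the element there is -10.
Final answer: -10


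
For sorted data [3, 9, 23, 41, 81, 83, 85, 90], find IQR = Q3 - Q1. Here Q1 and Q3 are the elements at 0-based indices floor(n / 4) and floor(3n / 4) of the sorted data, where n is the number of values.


The data has n = 8 elements.
Q1 index = floor(8 / 4) = floor(2) = 2; Q3 index = floor(3 * 8 / 4) = floor(6) = 6
Q1 = element at index 2 = 23
Q3 = element at index 6 = 85
IQR = 85 - 23 = 62
Final answer: 62


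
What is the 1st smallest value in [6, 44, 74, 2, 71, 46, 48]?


Sort ascending: [2, 6, 44, 46, 48, 71, 74]
The 1st element (1-indexed) is at index 0.
Value = 2
Final answer: 2


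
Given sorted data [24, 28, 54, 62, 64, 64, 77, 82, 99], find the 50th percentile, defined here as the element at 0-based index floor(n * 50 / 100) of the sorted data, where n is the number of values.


The dataset has n = 9 elements.
Index = floor(9 * 50 / 100) = floor(450 / 100) = floor(4.5) = 4
Counting from index 0 in the sorted data, the element at index 4 is 64.
Final answer: 64


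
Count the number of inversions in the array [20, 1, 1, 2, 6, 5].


For each element, count the later elements that are smaller than it:
  20 (index 0): smaller elements after it = [1, 1, 2, 6, 5] -> 5
  1 (index 1): smaller elements after it = [] -> 0
  1 (index 2): smaller elements after it = [] -> 0
  2 (index 3): smaller elements after it = [] -> 0
  6 (index 4): smaller elements after it = [5] -> 1
Total inversions = 5 + 0 + 0 + 0 + 1 = 6
Final answer: 6


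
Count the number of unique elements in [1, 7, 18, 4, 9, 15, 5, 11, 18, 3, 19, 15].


List all unique values:
Distinct values: [1, 3, 4, 5, 7, 9, 11, 15, 18, 19]
Count = 10
Final answer: 10


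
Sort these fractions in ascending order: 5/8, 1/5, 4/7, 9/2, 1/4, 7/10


Convert to decimal for comparison:
  5/8 = 0.625
  1/5 = 0.2
  4/7 = 0.5714
  9/2 = 4.5
  1/4 = 0.25
  7/10 = 0.7
Decimals in increasing order: 0.2 < 0.25 < 0.5714 < 0.625 < 0.7 < 4.5
Writing each back as its fraction gives the sorted order.
Final answer: 1/5, 1/4, 4/7, 5/8, 7/10, 9/2


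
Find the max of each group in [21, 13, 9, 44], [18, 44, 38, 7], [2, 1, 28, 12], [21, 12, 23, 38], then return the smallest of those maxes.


Find max of each group:
  Group 1: [21, 13, 9, 44] -> max = 44
  Group 2: [18, 44, 38, 7] -> max = 44
  Group 3: [2, 1, 28, 12] -> max = 28
  Group 4: [21, 12, 23, 38] -> max = 38
Maxes: [44, 44, 28, 38]
Minimum of maxes = 28
Final answer: 28


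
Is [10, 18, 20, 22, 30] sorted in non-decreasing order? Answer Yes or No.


Check consecutive pairs:
  10 <= 18? True
  18 <= 20? True
  20 <= 22? True
  22 <= 30? True
Every consecutive pair is in order, so the list is non-decreasing.
Final answer: Yes


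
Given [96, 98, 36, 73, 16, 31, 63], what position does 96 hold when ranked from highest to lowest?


Sort descending: [98, 96, 73, 63, 36, 31, 16]
Find 96 in the sorted list.
96 is at position 2.
Final answer: 2


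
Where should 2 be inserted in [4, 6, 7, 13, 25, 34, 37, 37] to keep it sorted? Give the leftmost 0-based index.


List is sorted: [4, 6, 7, 13, 25, 34, 37, 37]
We need the leftmost position where 2 can be inserted, i.e. the first index whose element is >= 2 (or the end of the list if none is).
Binary search with low=0, high=8 (0-based indices):
  low=0, high=8, mid=4: a[4]=25 >= 2, so high = 4
  low=0, high=4, mid=2: a[2]=7 >= 2, so high = 2
  low=0, high=2, mid=1: a[1]=6 >= 2, so high = 1
  low=0, high=1, mid=0: a[0]=4 >= 2, so high = 0
Now low = high = 0, so the insertion index is 0.
Final answer: 0


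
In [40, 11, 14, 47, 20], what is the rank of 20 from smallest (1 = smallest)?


Sort ascending: [11, 14, 20, 40, 47]
Find 20 in the sorted list.
20 is at position 3 (1-indexed).
Final answer: 3


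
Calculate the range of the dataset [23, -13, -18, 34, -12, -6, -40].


Maximum value: 34
Minimum value: -40
Range = 34 - (-40) = 74
Final answer: 74


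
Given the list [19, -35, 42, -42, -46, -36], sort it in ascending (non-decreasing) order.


Original list: [19, -35, 42, -42, -46, -36]
Repeatedly take the smallest remaining element:
  Remaining [19, -35, 42, -42, -46, -36] -> smallest is -46
  Remaining [19, -35, 42, -42, -36] -> smallest is -42
  Remaining [19, -35, 42, -36] -> smallest is -36
  Remaining [19, -35, 42] -> smallest is -35
  Remaining [19, 42] -> smallest is 19
  Remaining [42] -> smallest is 42
Collecting the picks in order gives the sorted list.
Final answer: [-46, -42, -36, -35, 19, 42]


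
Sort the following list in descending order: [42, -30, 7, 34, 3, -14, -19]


Original list: [42, -30, 7, 34, 3, -14, -19]
Repeatedly take the largest remaining element:
  Remaining [42, -30, 7, 34, 3, -14, -19] -> largest is 42
  Remaining [-30, 7, 34, 3, -14, -19] -> largest is 34
  Remaining [-30, 7, 3, -14, -19] -> largest is 7
  Remaining [-30, 3, -14, -19] -> largest is 3
  Remaining [-30, -14, -19] -> largest is -14
  Remaining [-30, -19] -> largest is -19
  Remaining [-30] -> largest is -30
Collecting the picks in order gives the descending list.
Final answer: [42, 34, 7, 3, -14, -19, -30]


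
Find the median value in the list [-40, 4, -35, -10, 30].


First, sort the list: [-40, -35, -10, 4, 30]
The list has 5 elements (odd count).
The middle index is 2 (0-based), and the element there is -10.
Final answer: -10


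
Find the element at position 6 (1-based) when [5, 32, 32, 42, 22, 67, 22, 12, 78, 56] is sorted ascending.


Sort ascending: [5, 12, 22, 22, 32, 32, 42, 56, 67, 78]
The 6th element (1-indexed) is at index 5.
Value = 32
Final answer: 32


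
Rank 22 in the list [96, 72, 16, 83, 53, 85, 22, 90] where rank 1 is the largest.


Sort descending: [96, 90, 85, 83, 72, 53, 22, 16]
Find 22 in the sorted list.
22 is at position 7.
Final answer: 7


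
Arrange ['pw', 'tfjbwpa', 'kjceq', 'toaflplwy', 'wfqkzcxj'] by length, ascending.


Compute lengths:
  'pw' has length 2
  'tfjbwpa' has length 7
  'kjceq' has length 5
  'toaflplwy' has length 9
  'wfqkzcxj' has length 8
Lengths in increasing order: 2 < 5 < 7 < 8 < 9
Listing the words in that order gives the answer.
Final answer: ['pw', 'kjceq', 'tfjbwpa', 'wfqkzcxj', 'toaflplwy']


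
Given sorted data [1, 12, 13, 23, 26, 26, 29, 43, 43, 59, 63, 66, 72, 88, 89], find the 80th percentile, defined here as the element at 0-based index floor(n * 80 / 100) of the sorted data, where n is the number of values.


The dataset has n = 15 elements.
Index = floor(15 * 80 / 100) = floor(1200 / 100) = floor(12) = 12
Counting from index 0 in the sorted data, the element at index 12 is 72.
Final answer: 72


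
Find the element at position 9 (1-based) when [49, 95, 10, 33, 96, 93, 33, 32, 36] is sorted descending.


Sort descending: [96, 95, 93, 49, 36, 33, 33, 32, 10]
The 9th element (1-indexed) is at index 8.
Value = 10
Final answer: 10


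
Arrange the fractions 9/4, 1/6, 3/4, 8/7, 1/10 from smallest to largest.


Convert to decimal for comparison:
  9/4 = 2.25
  1/6 = 0.1667
  3/4 = 0.75
  8/7 = 1.1429
  1/10 = 0.1
Decimals in increasing order: 0.1 < 0.1667 < 0.75 < 1.1429 < 2.25
Writing each back as its fraction gives the sorted order.
Final answer: 1/10, 1/6, 3/4, 8/7, 9/4


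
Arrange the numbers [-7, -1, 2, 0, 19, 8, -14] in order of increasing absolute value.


Compute absolute values:
  |-7| = 7
  |-1| = 1
  |2| = 2
  |0| = 0
  |19| = 19
  |8| = 8
  |-14| = 14
Absolute values in increasing order: 0 < 1 < 2 < 7 < 8 < 14 < 19
Listing the original numbers in that order gives the answer.
Final answer: [0, -1, 2, -7, 8, -14, 19]


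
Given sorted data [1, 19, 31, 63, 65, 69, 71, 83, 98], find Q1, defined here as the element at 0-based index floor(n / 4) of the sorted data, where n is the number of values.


The list has n = 9 elements.
Q1 index = floor(9 / 4) = floor(2.25) = 2
Counting from index 0 in the sorted data, the element at index 2 is 31.
Final answer: 31


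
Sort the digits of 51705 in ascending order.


The number 51705 has digits: 5, 1, 7, 0, 5
Sorted: 0, 1, 5, 5, 7
Joining the sorted digits gives the result.
Final answer: 01557


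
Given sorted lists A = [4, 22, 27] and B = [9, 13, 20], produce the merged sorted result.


List A: [4, 22, 27]
List B: [9, 13, 20]
Repeatedly compare the front elements and take the smaller:
  4 vs 9 -> take 4
  22 vs 9 -> take 9
  22 vs 13 -> take 13
  22 vs 20 -> take 20
  B is exhausted; append the rest of A: [22, 27]
Final answer: [4, 9, 13, 20, 22, 27]


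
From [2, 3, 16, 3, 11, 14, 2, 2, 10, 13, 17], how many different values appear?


List all unique values:
Distinct values: [2, 3, 10, 11, 13, 14, 16, 17]
Count = 8
Final answer: 8


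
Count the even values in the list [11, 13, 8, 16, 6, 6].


Check each element:
  11 is odd
  13 is odd
  8 is even
  16 is even
  6 is even
  6 is even
Evens: [8, 16, 6, 6]
Count of evens = 4
Final answer: 4


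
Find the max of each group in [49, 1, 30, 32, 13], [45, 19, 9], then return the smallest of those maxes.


Find max of each group:
  Group 1: [49, 1, 30, 32, 13] -> max = 49
  Group 2: [45, 19, 9] -> max = 45
Maxes: [49, 45]
Minimum of maxes = 45
Final answer: 45


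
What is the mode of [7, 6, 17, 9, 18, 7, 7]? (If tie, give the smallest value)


Count the frequency of each value:
  6 appears 1 time(s)
  7 appears 3 time(s)
  9 appears 1 time(s)
  17 appears 1 time(s)
  18 appears 1 time(s)
Maximum frequency is 3.
Only 7 reaches that frequency, so it is the mode.
Final answer: 7


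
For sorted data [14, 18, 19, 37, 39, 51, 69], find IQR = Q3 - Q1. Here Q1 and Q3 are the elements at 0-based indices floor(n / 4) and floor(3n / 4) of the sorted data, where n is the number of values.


The data has n = 7 elements.
Q1 index = floor(7 / 4) = floor(1.75) = 1; Q3 index = floor(3 * 7 / 4) = floor(5.25) = 5
Q1 = element at index 1 = 18
Q3 = element at index 5 = 51
IQR = 51 - 18 = 33
Final answer: 33


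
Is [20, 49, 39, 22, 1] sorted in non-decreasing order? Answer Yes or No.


Check consecutive pairs:
  20 <= 49? True
  49 <= 39? False
  39 <= 22? False
  22 <= 1? False
3 consecutive pair(s) are out of order, so the list is not sorted.
Final answer: No


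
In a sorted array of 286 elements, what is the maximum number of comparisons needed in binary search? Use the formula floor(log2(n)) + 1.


Binary search halves the search space each step.
Maximum comparisons = floor(log2(286)) + 1
log2(286) = 8.1599
floor(log2(286)) = 8, so 8 + 1 = 9
Final answer: 9


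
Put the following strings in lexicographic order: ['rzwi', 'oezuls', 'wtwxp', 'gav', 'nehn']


Compare strings character by character (the first differing letter decides):
  'gav' < 'nehn' since 'g' < 'n' at position 1
  'nehn' < 'oezuls' since 'n' < 'o' at position 1
  'oezuls' < 'rzwi' since 'o' < 'r' at position 1
  'rzwi' < 'wtwxp' since 'r' < 'w' at position 1
Chaining these comparisons gives the alphabetical order.
Final answer: ['gav', 'nehn', 'oezuls', 'rzwi', 'wtwxp']


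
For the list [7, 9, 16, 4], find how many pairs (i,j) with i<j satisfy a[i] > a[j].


For each element, count the later elements that are smaller than it:
  7 (index 0): smaller elements after it = [4] -> 1
  9 (index 1): smaller elements after it = [4] -> 1
  16 (index 2): smaller elements after it = [4] -> 1
Total inversions = 1 + 1 + 1 = 3
Final answer: 3


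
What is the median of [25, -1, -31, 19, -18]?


First, sort the list: [-31, -18, -1, 19, 25]
The list has 5 elements (odd count).
The middle index is 2 (0-based), and the element there is -1.
Final answer: -1


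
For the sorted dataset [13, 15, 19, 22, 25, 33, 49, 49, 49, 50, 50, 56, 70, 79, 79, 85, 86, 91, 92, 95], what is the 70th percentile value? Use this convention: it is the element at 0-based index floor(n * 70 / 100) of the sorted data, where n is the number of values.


The dataset has n = 20 elements.
Index = floor(20 * 70 / 100) = floor(1400 / 100) = floor(14) = 14
Counting from index 0 in the sorted data, the element at index 14 is 79.
Final answer: 79


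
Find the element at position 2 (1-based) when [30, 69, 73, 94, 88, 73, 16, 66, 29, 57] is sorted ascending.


Sort ascending: [16, 29, 30, 57, 66, 69, 73, 73, 88, 94]
The 2nd element (1-indexed) is at index 1.
Value = 29
Final answer: 29


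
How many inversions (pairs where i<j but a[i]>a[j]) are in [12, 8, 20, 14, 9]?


For each element, count the later elements that are smaller than it:
  12 (index 0): smaller elements after it = [8, 9] -> 2
  8 (index 1): smaller elements after it = [] -> 0
  20 (index 2): smaller elements after it = [14, 9] -> 2
  14 (index 3): smaller elements after it = [9] -> 1
Total inversions = 2 + 0 + 2 + 1 = 5
Final answer: 5


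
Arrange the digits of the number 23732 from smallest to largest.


The number 23732 has digits: 2, 3, 7, 3, 2
Sorted: 2, 2, 3, 3, 7
Joining the sorted digits gives the result.
Final answer: 22337


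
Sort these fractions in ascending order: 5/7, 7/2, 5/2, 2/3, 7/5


Convert to decimal for comparison:
  5/7 = 0.7143
  7/2 = 3.5
  5/2 = 2.5
  2/3 = 0.6667
  7/5 = 1.4
Decimals in increasing order: 0.6667 < 0.7143 < 1.4 < 2.5 < 3.5
Writing each back as its fraction gives the sorted order.
Final answer: 2/3, 5/7, 7/5, 5/2, 7/2


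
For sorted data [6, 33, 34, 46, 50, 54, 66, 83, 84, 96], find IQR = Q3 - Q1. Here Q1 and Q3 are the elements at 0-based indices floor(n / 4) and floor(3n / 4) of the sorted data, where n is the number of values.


The data has n = 10 elements.
Q1 index = floor(10 / 4) = floor(2.5) = 2; Q3 index = floor(3 * 10 / 4) = floor(7.5) = 7
Q1 = element at index 2 = 34
Q3 = element at index 7 = 83
IQR = 83 - 34 = 49
Final answer: 49


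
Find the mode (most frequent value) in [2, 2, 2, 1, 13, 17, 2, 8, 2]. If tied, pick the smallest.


Count the frequency of each value:
  1 appears 1 time(s)
  2 appears 5 time(s)
  8 appears 1 time(s)
  13 appears 1 time(s)
  17 appears 1 time(s)
Maximum frequency is 5.
Only 2 reaches that frequency, so it is the mode.
Final answer: 2


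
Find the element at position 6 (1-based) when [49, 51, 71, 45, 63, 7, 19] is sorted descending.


Sort descending: [71, 63, 51, 49, 45, 19, 7]
The 6th element (1-indexed) is at index 5.
Value = 19
Final answer: 19


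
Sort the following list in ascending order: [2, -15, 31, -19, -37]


Original list: [2, -15, 31, -19, -37]
Repeatedly take the smallest remaining element:
  Remaining [2, -15, 31, -19, -37] -> smallest is -37
  Remaining [2, -15, 31, -19] -> smallest is -19
  Remaining [2, -15, 31] -> smallest is -15
  Remaining [2, 31] -> smallest is 2
  Remaining [31] -> smallest is 31
Collecting the picks in order gives the sorted list.
Final answer: [-37, -19, -15, 2, 31]


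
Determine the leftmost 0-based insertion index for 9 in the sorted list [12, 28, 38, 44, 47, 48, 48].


List is sorted: [12, 28, 38, 44, 47, 48, 48]
We need the leftmost position where 9 can be inserted, i.e. the first index whose element is >= 9 (or the end of the list if none is).
Binary search with low=0, high=7 (0-based indices):
  low=0, high=7, mid=3: a[3]=44 >= 9, so high = 3
  low=0, high=3, mid=1: a[1]=28 >= 9, so high = 1
  low=0, high=1, mid=0: a[0]=12 >= 9, so high = 0
Now low = high = 0, so the insertion index is 0.
Final answer: 0


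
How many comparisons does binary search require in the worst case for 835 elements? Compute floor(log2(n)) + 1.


Binary search halves the search space each step.
Maximum comparisons = floor(log2(835)) + 1
log2(835) = 9.7056
floor(log2(835)) = 9, so 9 + 1 = 10
Final answer: 10


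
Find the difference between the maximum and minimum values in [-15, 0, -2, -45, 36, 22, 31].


Maximum value: 36
Minimum value: -45
Range = 36 - (-45) = 81
Final answer: 81


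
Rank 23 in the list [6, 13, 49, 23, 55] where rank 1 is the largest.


Sort descending: [55, 49, 23, 13, 6]
Find 23 in the sorted list.
23 is at position 3.
Final answer: 3


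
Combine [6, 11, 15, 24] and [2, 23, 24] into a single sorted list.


List A: [6, 11, 15, 24]
List B: [2, 23, 24]
Repeatedly compare the front elements and take the smaller:
  6 vs 2 -> take 2
  6 vs 23 -> take 6
  11 vs 23 -> take 11
  15 vs 23 -> take 15
  24 vs 23 -> take 23
  24 vs 24 -> take 24
  A is exhausted; append the rest of B: [24]
Final answer: [2, 6, 11, 15, 23, 24, 24]


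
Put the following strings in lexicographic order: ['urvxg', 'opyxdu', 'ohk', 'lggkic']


Compare strings character by character (the first differing letter decides):
  'lggkic' < 'ohk' since 'l' < 'o' at position 1
  'ohk' < 'opyxdu' since 'h' < 'p' at position 2
  'opyxdu' < 'urvxg' since 'o' < 'u' at position 1
Chaining these comparisons gives the alphabetical order.
Final answer: ['lggkic', 'ohk', 'opyxdu', 'urvxg']


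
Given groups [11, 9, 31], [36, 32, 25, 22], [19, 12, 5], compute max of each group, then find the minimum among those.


Find max of each group:
  Group 1: [11, 9, 31] -> max = 31
  Group 2: [36, 32, 25, 22] -> max = 36
  Group 3: [19, 12, 5] -> max = 19
Maxes: [31, 36, 19]
Minimum of maxes = 19
Final answer: 19


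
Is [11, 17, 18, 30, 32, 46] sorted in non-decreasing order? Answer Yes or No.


Check consecutive pairs:
  11 <= 17? True
  17 <= 18? True
  18 <= 30? True
  30 <= 32? True
  32 <= 46? True
Every consecutive pair is in order, so the list is non-decreasing.
Final answer: Yes


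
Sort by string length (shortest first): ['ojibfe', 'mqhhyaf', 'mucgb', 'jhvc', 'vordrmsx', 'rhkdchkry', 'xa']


Compute lengths:
  'ojibfe' has length 6
  'mqhhyaf' has length 7
  'mucgb' has length 5
  'jhvc' has length 4
  'vordrmsx' has length 8
  'rhkdchkry' has length 9
  'xa' has length 2
Lengths in increasing order: 2 < 4 < 5 < 6 < 7 < 8 < 9
Listing the words in that order gives the answer.
Final answer: ['xa', 'jhvc', 'mucgb', 'ojibfe', 'mqhhyaf', 'vordrmsx', 'rhkdchkry']


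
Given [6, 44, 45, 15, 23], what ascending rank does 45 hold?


Sort ascending: [6, 15, 23, 44, 45]
Find 45 in the sorted list.
45 is at position 5 (1-indexed).
Final answer: 5


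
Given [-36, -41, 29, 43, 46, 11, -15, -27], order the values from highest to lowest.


Original list: [-36, -41, 29, 43, 46, 11, -15, -27]
Repeatedly take the largest remaining element:
  Remaining [-36, -41, 29, 43, 46, 11, -15, -27] -> largest is 46
  Remaining [-36, -41, 29, 43, 11, -15, -27] -> largest is 43
  Remaining [-36, -41, 29, 11, -15, -27] -> largest is 29
  Remaining [-36, -41, 11, -15, -27] -> largest is 11
  Remaining [-36, -41, -15, -27] -> largest is -15
  Remaining [-36, -41, -27] -> largest is -27
  Remaining [-36, -41] -> largest is -36
  Remaining [-41] -> largest is -41
Collecting the picks in order gives the descending list.
Final answer: [46, 43, 29, 11, -15, -27, -36, -41]


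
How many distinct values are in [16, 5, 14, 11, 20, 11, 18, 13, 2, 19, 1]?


List all unique values:
Distinct values: [1, 2, 5, 11, 13, 14, 16, 18, 19, 20]
Count = 10
Final answer: 10


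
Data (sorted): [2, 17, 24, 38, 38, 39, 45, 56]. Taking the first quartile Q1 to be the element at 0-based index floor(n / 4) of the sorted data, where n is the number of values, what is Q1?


The list has n = 8 elements.
Q1 index = floor(8 / 4) = floor(2) = 2
Counting from index 0 in the sorted data, the element at index 2 is 24.
Final answer: 24


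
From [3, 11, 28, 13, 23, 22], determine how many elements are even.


Check each element:
  3 is odd
  11 is odd
  28 is even
  13 is odd
  23 is odd
  22 is even
Evens: [28, 22]
Count of evens = 2
Final answer: 2


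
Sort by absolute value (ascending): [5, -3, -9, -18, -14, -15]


Compute absolute values:
  |5| = 5
  |-3| = 3
  |-9| = 9
  |-18| = 18
  |-14| = 14
  |-15| = 15
Absolute values in increasing order: 3 < 5 < 9 < 14 < 15 < 18
Listing the original numbers in that order gives the answer.
Final answer: [-3, 5, -9, -14, -15, -18]


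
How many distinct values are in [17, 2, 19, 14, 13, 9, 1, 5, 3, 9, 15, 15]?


List all unique values:
Distinct values: [1, 2, 3, 5, 9, 13, 14, 15, 17, 19]
Count = 10
Final answer: 10


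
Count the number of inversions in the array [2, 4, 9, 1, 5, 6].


For each element, count the later elements that are smaller than it:
  2 (index 0): smaller elements after it = [1] -> 1
  4 (index 1): smaller elements after it = [1] -> 1
  9 (index 2): smaller elements after it = [1, 5, 6] -> 3
  1 (index 3): smaller elements after it = [] -> 0
  5 (index 4): smaller elements after it = [] -> 0
Total inversions = 1 + 1 + 3 + 0 + 0 = 5
Final answer: 5


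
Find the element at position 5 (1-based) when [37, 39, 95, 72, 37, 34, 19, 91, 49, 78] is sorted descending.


Sort descending: [95, 91, 78, 72, 49, 39, 37, 37, 34, 19]
The 5th element (1-indexed) is at index 4.
Value = 49
Final answer: 49


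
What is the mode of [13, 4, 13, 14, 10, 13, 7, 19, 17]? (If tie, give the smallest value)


Count the frequency of each value:
  4 appears 1 time(s)
  7 appears 1 time(s)
  10 appears 1 time(s)
  13 appears 3 time(s)
  14 appears 1 time(s)
  17 appears 1 time(s)
  19 appears 1 time(s)
Maximum frequency is 3.
Only 13 reaches that frequency, so it is the mode.
Final answer: 13


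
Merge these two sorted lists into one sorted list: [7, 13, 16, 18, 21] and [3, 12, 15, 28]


List A: [7, 13, 16, 18, 21]
List B: [3, 12, 15, 28]
Repeatedly compare the front elements and take the smaller:
  7 vs 3 -> take 3
  7 vs 12 -> take 7
  13 vs 12 -> take 12
  13 vs 15 -> take 13
  16 vs 15 -> take 15
  16 vs 28 -> take 16
  18 vs 28 -> take 18
  21 vs 28 -> take 21
  A is exhausted; append the rest of B: [28]
Final answer: [3, 7, 12, 13, 15, 16, 18, 21, 28]


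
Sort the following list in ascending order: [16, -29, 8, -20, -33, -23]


Original list: [16, -29, 8, -20, -33, -23]
Repeatedly take the smallest remaining element:
  Remaining [16, -29, 8, -20, -33, -23] -> smallest is -33
  Remaining [16, -29, 8, -20, -23] -> smallest is -29
  Remaining [16, 8, -20, -23] -> smallest is -23
  Remaining [16, 8, -20] -> smallest is -20
  Remaining [16, 8] -> smallest is 8
  Remaining [16] -> smallest is 16
Collecting the picks in order gives the sorted list.
Final answer: [-33, -29, -23, -20, 8, 16]


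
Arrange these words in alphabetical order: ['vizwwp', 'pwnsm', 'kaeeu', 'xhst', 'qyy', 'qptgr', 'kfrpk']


Compare strings character by character (the first differing letter decides):
  'kaeeu' < 'kfrpk' since 'a' < 'f' at position 2
  'kfrpk' < 'pwnsm' since 'k' < 'p' at position 1
  'pwnsm' < 'qptgr' since 'p' < 'q' at position 1
  'qptgr' < 'qyy' since 'p' < 'y' at position 2
  'qyy' < 'vizwwp' since 'q' < 'v' at position 1
  'vizwwp' < 'xhst' since 'v' < 'x' at position 1
Chaining these comparisons gives the alphabetical order.
Final answer: ['kaeeu', 'kfrpk', 'pwnsm', 'qptgr', 'qyy', 'vizwwp', 'xhst']


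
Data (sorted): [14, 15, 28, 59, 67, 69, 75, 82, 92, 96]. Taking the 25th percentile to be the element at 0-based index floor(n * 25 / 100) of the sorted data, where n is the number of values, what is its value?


The dataset has n = 10 elements.
Index = floor(10 * 25 / 100) = floor(250 / 100) = floor(2.5) = 2
Counting from index 0 in the sorted data, the element at index 2 is 28.
Final answer: 28


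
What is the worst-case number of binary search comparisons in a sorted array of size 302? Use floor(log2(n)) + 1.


Binary search halves the search space each step.
Maximum comparisons = floor(log2(302)) + 1
log2(302) = 8.2384
floor(log2(302)) = 8, so 8 + 1 = 9
Final answer: 9


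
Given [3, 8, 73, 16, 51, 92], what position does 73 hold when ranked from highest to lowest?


Sort descending: [92, 73, 51, 16, 8, 3]
Find 73 in the sorted list.
73 is at position 2.
Final answer: 2


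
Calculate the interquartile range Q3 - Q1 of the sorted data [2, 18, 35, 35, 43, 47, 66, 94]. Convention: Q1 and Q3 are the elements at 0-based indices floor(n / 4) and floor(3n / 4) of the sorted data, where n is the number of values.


The data has n = 8 elements.
Q1 index = floor(8 / 4) = floor(2) = 2; Q3 index = floor(3 * 8 / 4) = floor(6) = 6
Q1 = element at index 2 = 35
Q3 = element at index 6 = 66
IQR = 66 - 35 = 31
Final answer: 31


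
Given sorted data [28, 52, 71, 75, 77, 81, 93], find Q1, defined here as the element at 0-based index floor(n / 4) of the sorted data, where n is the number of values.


The list has n = 7 elements.
Q1 index = floor(7 / 4) = floor(1.75) = 1
Counting from index 0 in the sorted data, the element at index 1 is 52.
Final answer: 52


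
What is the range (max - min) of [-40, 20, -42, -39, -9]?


Maximum value: 20
Minimum value: -42
Range = 20 - (-42) = 62
Final answer: 62


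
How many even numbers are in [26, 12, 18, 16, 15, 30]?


Check each element:
  26 is even
  12 is even
  18 is even
  16 is even
  15 is odd
  30 is even
Evens: [26, 12, 18, 16, 30]
Count of evens = 5
Final answer: 5


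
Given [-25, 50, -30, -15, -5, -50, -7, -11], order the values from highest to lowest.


Original list: [-25, 50, -30, -15, -5, -50, -7, -11]
Repeatedly take the largest remaining element:
  Remaining [-25, 50, -30, -15, -5, -50, -7, -11] -> largest is 50
  Remaining [-25, -30, -15, -5, -50, -7, -11] -> largest is -5
  Remaining [-25, -30, -15, -50, -7, -11] -> largest is -7
  Remaining [-25, -30, -15, -50, -11] -> largest is -11
  Remaining [-25, -30, -15, -50] -> largest is -15
  Remaining [-25, -30, -50] -> largest is -25
  Remaining [-30, -50] -> largest is -30
  Remaining [-50] -> largest is -50
Collecting the picks in order gives the descending list.
Final answer: [50, -5, -7, -11, -15, -25, -30, -50]


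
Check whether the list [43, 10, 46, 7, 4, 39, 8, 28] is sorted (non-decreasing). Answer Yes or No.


Check consecutive pairs:
  43 <= 10? False
  10 <= 46? True
  46 <= 7? False
  7 <= 4? False
  4 <= 39? True
  39 <= 8? False
  8 <= 28? True
4 consecutive pair(s) are out of order, so the list is not sorted.
Final answer: No


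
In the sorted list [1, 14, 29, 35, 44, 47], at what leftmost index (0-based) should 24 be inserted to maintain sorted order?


List is sorted: [1, 14, 29, 35, 44, 47]
We need the leftmost position where 24 can be inserted, i.e. the first index whose element is >= 24 (or the end of the list if none is).
Binary search with low=0, high=6 (0-based indices):
  low=0, high=6, mid=3: a[3]=35 >= 24, so high = 3
  low=0, high=3, mid=1: a[1]=14 < 24, so low = 2
  low=2, high=3, mid=2: a[2]=29 >= 24, so high = 2
Now low = high = 2, so the insertion index is 2.
Final answer: 2


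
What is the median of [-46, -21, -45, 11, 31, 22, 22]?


First, sort the list: [-46, -45, -21, 11, 22, 22, 31]
The list has 7 elements (odd count).
The middle index is 3 (0-based), and the element there is 11.
Final answer: 11


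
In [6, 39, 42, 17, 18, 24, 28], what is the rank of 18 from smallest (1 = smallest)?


Sort ascending: [6, 17, 18, 24, 28, 39, 42]
Find 18 in the sorted list.
18 is at position 3 (1-indexed).
Final answer: 3


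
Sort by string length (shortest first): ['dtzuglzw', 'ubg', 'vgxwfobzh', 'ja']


Compute lengths:
  'dtzuglzw' has length 8
  'ubg' has length 3
  'vgxwfobzh' has length 9
  'ja' has length 2
Lengths in increasing order: 2 < 3 < 8 < 9
Listing the words in that order gives the answer.
Final answer: ['ja', 'ubg', 'dtzuglzw', 'vgxwfobzh']


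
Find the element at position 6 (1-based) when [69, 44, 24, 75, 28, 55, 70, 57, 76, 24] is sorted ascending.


Sort ascending: [24, 24, 28, 44, 55, 57, 69, 70, 75, 76]
The 6th element (1-indexed) is at index 5.
Value = 57
Final answer: 57


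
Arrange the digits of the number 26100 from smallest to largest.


The number 26100 has digits: 2, 6, 1, 0, 0
Sorted: 0, 0, 1, 2, 6
Joining the sorted digits gives the result.
Final answer: 00126


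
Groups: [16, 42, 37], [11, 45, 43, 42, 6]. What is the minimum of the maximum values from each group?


Find max of each group:
  Group 1: [16, 42, 37] -> max = 42
  Group 2: [11, 45, 43, 42, 6] -> max = 45
Maxes: [42, 45]
Minimum of maxes = 42
Final answer: 42


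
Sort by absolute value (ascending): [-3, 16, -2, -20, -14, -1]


Compute absolute values:
  |-3| = 3
  |16| = 16
  |-2| = 2
  |-20| = 20
  |-14| = 14
  |-1| = 1
Absolute values in increasing order: 1 < 2 < 3 < 14 < 16 < 20
Listing the original numbers in that order gives the answer.
Final answer: [-1, -2, -3, -14, 16, -20]


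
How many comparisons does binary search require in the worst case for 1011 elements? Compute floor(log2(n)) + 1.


Binary search halves the search space each step.
Maximum comparisons = floor(log2(1011)) + 1
log2(1011) = 9.9816
floor(log2(1011)) = 9, so 9 + 1 = 10
Final answer: 10


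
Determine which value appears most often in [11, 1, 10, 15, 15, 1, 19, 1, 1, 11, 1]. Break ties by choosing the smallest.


Count the frequency of each value:
  1 appears 5 time(s)
  10 appears 1 time(s)
  11 appears 2 time(s)
  15 appears 2 time(s)
  19 appears 1 time(s)
Maximum frequency is 5.
Only 1 reaches that frequency, so it is the mode.
Final answer: 1


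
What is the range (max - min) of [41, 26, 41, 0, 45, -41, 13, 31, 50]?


Maximum value: 50
Minimum value: -41
Range = 50 - (-41) = 91
Final answer: 91


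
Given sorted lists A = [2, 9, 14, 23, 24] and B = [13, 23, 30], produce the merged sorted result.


List A: [2, 9, 14, 23, 24]
List B: [13, 23, 30]
Repeatedly compare the front elements and take the smaller:
  2 vs 13 -> take 2
  9 vs 13 -> take 9
  14 vs 13 -> take 13
  14 vs 23 -> take 14
  23 vs 23 -> take 23
  24 vs 23 -> take 23
  24 vs 30 -> take 24
  A is exhausted; append the rest of B: [30]
Final answer: [2, 9, 13, 14, 23, 23, 24, 30]


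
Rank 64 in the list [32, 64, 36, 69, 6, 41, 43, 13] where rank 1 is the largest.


Sort descending: [69, 64, 43, 41, 36, 32, 13, 6]
Find 64 in the sorted list.
64 is at position 2.
Final answer: 2


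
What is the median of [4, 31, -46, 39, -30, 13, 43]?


First, sort the list: [-46, -30, 4, 13, 31, 39, 43]
The list has 7 elements (odd count).
The middle index is 3 (0-based), and the element there is 13.
Final answer: 13


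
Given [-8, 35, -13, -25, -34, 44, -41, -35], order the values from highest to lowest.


Original list: [-8, 35, -13, -25, -34, 44, -41, -35]
Repeatedly take the largest remaining element:
  Remaining [-8, 35, -13, -25, -34, 44, -41, -35] -> largest is 44
  Remaining [-8, 35, -13, -25, -34, -41, -35] -> largest is 35
  Remaining [-8, -13, -25, -34, -41, -35] -> largest is -8
  Remaining [-13, -25, -34, -41, -35] -> largest is -13
  Remaining [-25, -34, -41, -35] -> largest is -25
  Remaining [-34, -41, -35] -> largest is -34
  Remaining [-41, -35] -> largest is -35
  Remaining [-41] -> largest is -41
Collecting the picks in order gives the descending list.
Final answer: [44, 35, -8, -13, -25, -34, -35, -41]


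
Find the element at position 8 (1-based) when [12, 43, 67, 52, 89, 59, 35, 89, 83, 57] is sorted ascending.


Sort ascending: [12, 35, 43, 52, 57, 59, 67, 83, 89, 89]
The 8th element (1-indexed) is at index 7.
Value = 83
Final answer: 83


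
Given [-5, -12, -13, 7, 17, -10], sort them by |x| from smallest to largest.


Compute absolute values:
  |-5| = 5
  |-12| = 12
  |-13| = 13
  |7| = 7
  |17| = 17
  |-10| = 10
Absolute values in increasing order: 5 < 7 < 10 < 12 < 13 < 17
Listing the original numbers in that order gives the answer.
Final answer: [-5, 7, -10, -12, -13, 17]


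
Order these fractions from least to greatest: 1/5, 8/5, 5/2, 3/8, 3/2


Convert to decimal for comparison:
  1/5 = 0.2
  8/5 = 1.6
  5/2 = 2.5
  3/8 = 0.375
  3/2 = 1.5
Decimals in increasing order: 0.2 < 0.375 < 1.5 < 1.6 < 2.5
Writing each back as its fraction gives the sorted order.
Final answer: 1/5, 3/8, 3/2, 8/5, 5/2


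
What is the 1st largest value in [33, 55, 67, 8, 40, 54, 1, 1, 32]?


Sort descending: [67, 55, 54, 40, 33, 32, 8, 1, 1]
The 1st element (1-indexed) is at index 0.
Value = 67
Final answer: 67


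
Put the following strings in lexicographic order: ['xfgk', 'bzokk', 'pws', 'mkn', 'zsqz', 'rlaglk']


Compare strings character by character (the first differing letter decides):
  'bzokk' < 'mkn' since 'b' < 'm' at position 1
  'mkn' < 'pws' since 'm' < 'p' at position 1
  'pws' < 'rlaglk' since 'p' < 'r' at position 1
  'rlaglk' < 'xfgk' since 'r' < 'x' at position 1
  'xfgk' < 'zsqz' since 'x' < 'z' at position 1
Chaining these comparisons gives the alphabetical order.
Final answer: ['bzokk', 'mkn', 'pws', 'rlaglk', 'xfgk', 'zsqz']


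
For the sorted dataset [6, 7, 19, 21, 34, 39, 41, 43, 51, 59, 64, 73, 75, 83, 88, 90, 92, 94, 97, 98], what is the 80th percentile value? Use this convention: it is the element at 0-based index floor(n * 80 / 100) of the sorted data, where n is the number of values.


The dataset has n = 20 elements.
Index = floor(20 * 80 / 100) = floor(1600 / 100) = floor(16) = 16
Counting from index 0 in the sorted data, the element at index 16 is 92.
Final answer: 92
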